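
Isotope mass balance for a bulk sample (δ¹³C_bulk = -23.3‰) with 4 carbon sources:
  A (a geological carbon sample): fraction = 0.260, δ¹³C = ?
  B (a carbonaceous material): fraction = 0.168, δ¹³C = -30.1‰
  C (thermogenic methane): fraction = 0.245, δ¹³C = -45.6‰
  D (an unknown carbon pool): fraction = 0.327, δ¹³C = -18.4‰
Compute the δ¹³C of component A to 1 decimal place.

Isotope mass balance: δ_bulk = Σ fᵢ·δᵢ.
-23.3 = 0.260×δ_A + 0.168×(-30.1) + 0.245×(-45.6) + 0.327×(-18.4)
0.260·δ_A = -23.3 − (-22.246) = -1.054
δ_A = -1.054 / 0.260 = -4.06‰

-4.1‰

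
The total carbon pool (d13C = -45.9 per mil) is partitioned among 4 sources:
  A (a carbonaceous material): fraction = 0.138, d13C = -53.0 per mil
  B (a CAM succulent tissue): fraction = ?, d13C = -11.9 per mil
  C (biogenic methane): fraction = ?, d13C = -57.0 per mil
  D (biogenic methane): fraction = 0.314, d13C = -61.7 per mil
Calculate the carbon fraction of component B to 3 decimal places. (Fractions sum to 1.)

0.267

Let f_B and f_C be the unknown fractions; fractions sum to 1 so f_B + f_C = 0.548.
Mass balance: Σ fᵢ·δᵢ = δ_bulk ⇒ f_B·(-11.9) + f_C·(-57.0) = -45.9 − (-26.688) = -19.212
Substitute f_C = 0.548 − f_B:
f_B·(-11.9 − -57.0) = -19.212 − 0.548×(-57.0) = 12.024
f_B = 12.024 / 45.1 = 0.2666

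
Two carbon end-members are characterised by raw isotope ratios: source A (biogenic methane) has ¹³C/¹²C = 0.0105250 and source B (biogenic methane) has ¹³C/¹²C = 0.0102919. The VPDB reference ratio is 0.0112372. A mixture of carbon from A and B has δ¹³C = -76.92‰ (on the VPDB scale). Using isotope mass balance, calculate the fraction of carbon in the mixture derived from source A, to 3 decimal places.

0.347

δ_A = (0.0105250/0.0112372 − 1)×1000 = (0.936621 − 1)×1000 = -63.379‰
δ_B = (0.0102919/0.0112372 − 1)×1000 = (0.915878 − 1)×1000 = -84.122‰
f_A = (δ_mix − δ_B)/(δ_A − δ_B) = (-76.92 − (-84.122))/(-63.379 − (-84.122))
f_A = 7.202 / 20.744 = 0.3472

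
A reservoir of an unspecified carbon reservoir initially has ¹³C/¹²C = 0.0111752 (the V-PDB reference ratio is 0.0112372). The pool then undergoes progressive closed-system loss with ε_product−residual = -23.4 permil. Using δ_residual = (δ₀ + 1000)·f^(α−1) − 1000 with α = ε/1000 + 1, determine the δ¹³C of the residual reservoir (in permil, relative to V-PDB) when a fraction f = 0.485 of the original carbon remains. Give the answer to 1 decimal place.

11.5 permil

δ₀ = (0.0111752/0.0112372 − 1)×1000 = (0.994483 − 1)×1000 = -5.517 permil
α − 1 = ε/1000 = -0.0234
f^(α−1) = 0.485^(-0.0234) = 1.017077
δ_res = (-5.517 + 1000) × 1.017077 − 1000 = 1011.465 − 1000 = 11.46 permil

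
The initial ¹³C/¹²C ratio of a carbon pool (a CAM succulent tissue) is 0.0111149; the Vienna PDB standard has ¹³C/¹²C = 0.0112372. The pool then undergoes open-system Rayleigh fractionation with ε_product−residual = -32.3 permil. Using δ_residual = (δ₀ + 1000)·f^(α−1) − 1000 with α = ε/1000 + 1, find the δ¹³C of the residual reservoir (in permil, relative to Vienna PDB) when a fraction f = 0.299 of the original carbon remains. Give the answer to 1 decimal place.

28.5 permil

δ₀ = (0.0111149/0.0112372 − 1)×1000 = (0.989117 − 1)×1000 = -10.883 permil
α − 1 = ε/1000 = -0.0323
f^(α−1) = 0.299^(-0.0323) = 1.039766
δ_res = (-10.883 + 1000) × 1.039766 − 1000 = 1028.450 − 1000 = 28.45 permil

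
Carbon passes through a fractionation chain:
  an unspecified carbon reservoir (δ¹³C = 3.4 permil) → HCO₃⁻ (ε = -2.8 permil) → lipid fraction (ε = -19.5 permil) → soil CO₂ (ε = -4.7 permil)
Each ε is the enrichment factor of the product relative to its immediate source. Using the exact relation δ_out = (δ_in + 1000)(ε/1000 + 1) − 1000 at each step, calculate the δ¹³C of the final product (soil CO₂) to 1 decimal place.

-23.5 permil

step 1: δ = (3.40 + 1000)·(-2.8/1000 + 1) − 1000 = 0.59 permil
step 2: δ = (0.59 + 1000)·(-19.5/1000 + 1) − 1000 = -18.92 permil
step 3: δ = (-18.92 + 1000)·(-4.7/1000 + 1) − 1000 = -23.53 permil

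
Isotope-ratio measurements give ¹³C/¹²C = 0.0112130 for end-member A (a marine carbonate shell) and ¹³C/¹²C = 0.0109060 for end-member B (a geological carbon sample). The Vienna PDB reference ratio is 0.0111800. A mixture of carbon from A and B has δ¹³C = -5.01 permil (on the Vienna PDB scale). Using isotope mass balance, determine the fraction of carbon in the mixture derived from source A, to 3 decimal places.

δ_A = (0.0112130/0.0111800 − 1)×1000 = (1.002952 − 1)×1000 = 2.952 permil
δ_B = (0.0109060/0.0111800 − 1)×1000 = (0.975492 − 1)×1000 = -24.508 permil
f_A = (δ_mix − δ_B)/(δ_A − δ_B) = (-5.01 − (-24.508))/(2.952 − (-24.508))
f_A = 19.498 / 27.460 = 0.7101

0.710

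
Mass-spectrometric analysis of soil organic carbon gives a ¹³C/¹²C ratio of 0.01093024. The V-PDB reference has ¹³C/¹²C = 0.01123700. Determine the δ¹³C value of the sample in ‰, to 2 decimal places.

-27.30‰

δ¹³C = (R_sample / R_standard − 1) × 1000
R_sample / R_standard = 0.01093024 / 0.01123700 = 0.972701
δ¹³C = (0.972701 − 1) × 1000 = -27.299‰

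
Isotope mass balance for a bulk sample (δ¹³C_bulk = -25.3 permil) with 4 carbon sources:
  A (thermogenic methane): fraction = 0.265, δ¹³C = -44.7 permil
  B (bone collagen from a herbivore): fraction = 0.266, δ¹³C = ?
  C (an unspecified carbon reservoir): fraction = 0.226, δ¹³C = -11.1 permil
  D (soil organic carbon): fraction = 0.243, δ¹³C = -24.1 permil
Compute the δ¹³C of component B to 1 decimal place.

-19.1 permil

Isotope mass balance: δ_bulk = Σ fᵢ·δᵢ.
-25.3 = 0.265×(-44.7) + 0.266×δ_B + 0.226×(-11.1) + 0.243×(-24.1)
0.266·δ_B = -25.3 − (-20.210) = -5.090
δ_B = -5.090 / 0.266 = -19.13 permil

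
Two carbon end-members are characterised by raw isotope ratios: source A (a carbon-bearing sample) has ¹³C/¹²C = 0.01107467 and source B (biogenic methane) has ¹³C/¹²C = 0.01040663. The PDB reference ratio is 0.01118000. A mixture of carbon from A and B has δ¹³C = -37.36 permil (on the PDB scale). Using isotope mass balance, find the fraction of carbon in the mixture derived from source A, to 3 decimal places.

δ_A = (0.01107467/0.01118000 − 1)×1000 = (0.990579 − 1)×1000 = -9.421 permil
δ_B = (0.01040663/0.01118000 − 1)×1000 = (0.930826 − 1)×1000 = -69.174 permil
f_A = (δ_mix − δ_B)/(δ_A − δ_B) = (-37.36 − (-69.174))/(-9.421 − (-69.174))
f_A = 31.814 / 59.753 = 0.5324

0.532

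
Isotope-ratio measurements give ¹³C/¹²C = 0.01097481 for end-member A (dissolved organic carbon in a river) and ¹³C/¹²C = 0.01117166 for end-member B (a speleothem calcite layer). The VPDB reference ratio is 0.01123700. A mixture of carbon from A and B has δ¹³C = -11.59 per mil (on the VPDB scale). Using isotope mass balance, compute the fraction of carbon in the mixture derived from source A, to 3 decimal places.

0.330

δ_A = (0.01097481/0.01123700 − 1)×1000 = (0.976667 − 1)×1000 = -23.333 per mil
δ_B = (0.01117166/0.01123700 − 1)×1000 = (0.994185 − 1)×1000 = -5.815 per mil
f_A = (δ_mix − δ_B)/(δ_A − δ_B) = (-11.59 − (-5.815))/(-23.333 − (-5.815))
f_A = -5.775 / -17.518 = 0.3297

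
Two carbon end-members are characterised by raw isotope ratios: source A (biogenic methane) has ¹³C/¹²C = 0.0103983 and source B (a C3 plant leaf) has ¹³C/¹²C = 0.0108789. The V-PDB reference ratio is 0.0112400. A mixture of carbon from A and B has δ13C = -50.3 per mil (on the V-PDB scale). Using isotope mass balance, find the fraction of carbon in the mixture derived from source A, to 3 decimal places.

0.425

δ_A = (0.0103983/0.0112400 − 1)×1000 = (0.925116 − 1)×1000 = -74.884 per mil
δ_B = (0.0108789/0.0112400 − 1)×1000 = (0.967874 − 1)×1000 = -32.126 per mil
f_A = (δ_mix − δ_B)/(δ_A − δ_B) = (-50.3 − (-32.126))/(-74.884 − (-32.126))
f_A = -18.174 / -42.758 = 0.4250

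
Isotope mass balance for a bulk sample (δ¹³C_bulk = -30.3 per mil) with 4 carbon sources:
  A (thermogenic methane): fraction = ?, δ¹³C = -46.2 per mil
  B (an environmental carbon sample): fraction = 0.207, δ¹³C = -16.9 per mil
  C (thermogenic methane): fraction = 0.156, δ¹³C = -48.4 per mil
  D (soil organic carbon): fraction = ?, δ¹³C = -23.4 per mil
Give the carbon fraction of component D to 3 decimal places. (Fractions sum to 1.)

0.446

Let f_D and f_A be the unknown fractions; fractions sum to 1 so f_D + f_A = 0.637.
Mass balance: Σ fᵢ·δᵢ = δ_bulk ⇒ f_D·(-23.4) + f_A·(-46.2) = -30.3 − (-11.049) = -19.251
Substitute f_A = 0.637 − f_D:
f_D·(-23.4 − -46.2) = -19.251 − 0.637×(-46.2) = 10.178
f_D = 10.178 / 22.8 = 0.4464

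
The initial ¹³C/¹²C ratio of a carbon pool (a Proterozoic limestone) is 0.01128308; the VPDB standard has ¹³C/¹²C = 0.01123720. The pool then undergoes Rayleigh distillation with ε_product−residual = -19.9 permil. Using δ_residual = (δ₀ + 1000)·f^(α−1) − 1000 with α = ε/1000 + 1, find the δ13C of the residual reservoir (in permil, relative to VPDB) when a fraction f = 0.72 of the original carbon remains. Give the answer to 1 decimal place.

10.7 permil

δ₀ = (0.01128308/0.01123720 − 1)×1000 = (1.004083 − 1)×1000 = 4.083 permil
α − 1 = ε/1000 = -0.0199
f^(α−1) = 0.72^(-0.0199) = 1.006559
δ_res = (4.083 + 1000) × 1.006559 − 1000 = 1010.668 − 1000 = 10.67 permil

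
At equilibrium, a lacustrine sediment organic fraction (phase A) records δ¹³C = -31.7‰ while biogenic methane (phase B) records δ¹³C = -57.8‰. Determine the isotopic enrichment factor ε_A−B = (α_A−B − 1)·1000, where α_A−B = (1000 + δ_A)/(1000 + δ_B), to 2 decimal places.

α_A−B = (1000 + -31.7) / (1000 + -57.8) = 968.3 / 942.2 = 1.027701
ε_A−B = (1.027701 − 1) × 1000 = 27.701‰
(The approximation ε ≈ δ_A − δ_B would give 26.1‰.)

27.70‰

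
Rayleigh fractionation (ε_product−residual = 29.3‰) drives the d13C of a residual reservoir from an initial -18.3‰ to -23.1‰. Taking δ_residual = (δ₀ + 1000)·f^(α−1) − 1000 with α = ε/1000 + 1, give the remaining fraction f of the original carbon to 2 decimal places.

0.85

α − 1 = ε/1000 = 0.0293
(δ_res + 1000)/(δ₀ + 1000) = (-23.1 + 1000)/(-18.3 + 1000) = 976.9/981.7 = 0.995111
f = 0.995111^(1/0.0293) = exp(ln(0.995111)/0.0293) = exp(-0.00490/0.0293)
f = exp(-0.1673) = 0.8460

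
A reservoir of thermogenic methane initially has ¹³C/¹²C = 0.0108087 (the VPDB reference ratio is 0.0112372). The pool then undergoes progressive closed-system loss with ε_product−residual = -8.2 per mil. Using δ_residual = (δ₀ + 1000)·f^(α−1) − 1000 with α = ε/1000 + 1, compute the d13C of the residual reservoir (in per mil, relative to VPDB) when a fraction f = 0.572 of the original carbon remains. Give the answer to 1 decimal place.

-33.7 per mil

δ₀ = (0.0108087/0.0112372 − 1)×1000 = (0.961868 − 1)×1000 = -38.132 per mil
α − 1 = ε/1000 = -0.0082
f^(α−1) = 0.572^(-0.0082) = 1.004591
δ_res = (-38.132 + 1000) × 1.004591 − 1000 = 966.284 − 1000 = -33.72 per mil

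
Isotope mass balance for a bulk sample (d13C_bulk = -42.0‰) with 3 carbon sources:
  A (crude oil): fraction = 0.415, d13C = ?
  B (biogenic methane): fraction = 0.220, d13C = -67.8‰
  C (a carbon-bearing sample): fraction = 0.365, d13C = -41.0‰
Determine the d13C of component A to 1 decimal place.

Isotope mass balance: δ_bulk = Σ fᵢ·δᵢ.
-42.0 = 0.415×δ_A + 0.220×(-67.8) + 0.365×(-41.0)
0.415·δ_A = -42.0 − (-29.881) = -12.119
δ_A = -12.119 / 0.415 = -29.20‰

-29.2‰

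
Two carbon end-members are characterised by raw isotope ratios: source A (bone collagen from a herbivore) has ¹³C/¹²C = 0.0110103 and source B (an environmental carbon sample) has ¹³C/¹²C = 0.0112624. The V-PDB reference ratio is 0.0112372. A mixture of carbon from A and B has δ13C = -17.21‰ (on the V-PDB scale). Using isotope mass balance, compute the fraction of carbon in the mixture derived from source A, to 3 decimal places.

0.867

δ_A = (0.0110103/0.0112372 − 1)×1000 = (0.979808 − 1)×1000 = -20.192‰
δ_B = (0.0112624/0.0112372 − 1)×1000 = (1.002243 − 1)×1000 = 2.243‰
f_A = (δ_mix − δ_B)/(δ_A − δ_B) = (-17.21 − (2.243))/(-20.192 − (2.243))
f_A = -19.453 / -22.434 = 0.8671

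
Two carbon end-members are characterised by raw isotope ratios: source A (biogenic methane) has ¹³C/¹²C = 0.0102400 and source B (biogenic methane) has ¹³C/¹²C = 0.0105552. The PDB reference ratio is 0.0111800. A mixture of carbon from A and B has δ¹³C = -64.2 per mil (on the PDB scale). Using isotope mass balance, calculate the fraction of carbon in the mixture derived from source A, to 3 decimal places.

δ_A = (0.0102400/0.0111800 − 1)×1000 = (0.915921 − 1)×1000 = -84.079 per mil
δ_B = (0.0105552/0.0111800 − 1)×1000 = (0.944114 − 1)×1000 = -55.886 per mil
f_A = (δ_mix − δ_B)/(δ_A − δ_B) = (-64.2 − (-55.886))/(-84.079 − (-55.886))
f_A = -8.314 / -28.193 = 0.2949

0.295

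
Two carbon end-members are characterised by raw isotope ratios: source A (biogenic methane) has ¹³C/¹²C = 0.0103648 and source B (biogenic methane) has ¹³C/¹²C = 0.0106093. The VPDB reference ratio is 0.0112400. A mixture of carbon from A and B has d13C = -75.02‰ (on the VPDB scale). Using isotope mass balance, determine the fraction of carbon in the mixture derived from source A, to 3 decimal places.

δ_A = (0.0103648/0.0112400 − 1)×1000 = (0.922135 − 1)×1000 = -77.865‰
δ_B = (0.0106093/0.0112400 − 1)×1000 = (0.943888 − 1)×1000 = -56.112‰
f_A = (δ_mix − δ_B)/(δ_A − δ_B) = (-75.02 − (-56.112))/(-77.865 − (-56.112))
f_A = -18.908 / -21.753 = 0.8692

0.869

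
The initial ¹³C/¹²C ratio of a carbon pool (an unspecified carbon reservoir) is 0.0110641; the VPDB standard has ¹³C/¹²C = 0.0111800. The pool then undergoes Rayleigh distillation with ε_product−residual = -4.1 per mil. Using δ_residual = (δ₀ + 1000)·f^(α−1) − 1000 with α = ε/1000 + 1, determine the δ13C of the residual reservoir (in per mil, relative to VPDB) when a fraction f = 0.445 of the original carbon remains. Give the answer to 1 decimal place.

δ₀ = (0.0110641/0.0111800 − 1)×1000 = (0.989633 − 1)×1000 = -10.367 per mil
α − 1 = ε/1000 = -0.0041
f^(α−1) = 0.445^(-0.0041) = 1.003325
δ_res = (-10.367 + 1000) × 1.003325 − 1000 = 992.924 − 1000 = -7.08 per mil

-7.1 per mil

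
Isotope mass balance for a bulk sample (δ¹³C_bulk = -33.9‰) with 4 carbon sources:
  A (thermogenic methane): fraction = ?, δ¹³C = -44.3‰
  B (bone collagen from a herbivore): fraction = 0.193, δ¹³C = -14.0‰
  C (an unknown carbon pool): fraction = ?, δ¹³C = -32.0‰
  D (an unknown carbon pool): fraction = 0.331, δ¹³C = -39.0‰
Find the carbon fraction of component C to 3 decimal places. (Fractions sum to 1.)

Let f_C and f_A be the unknown fractions; fractions sum to 1 so f_C + f_A = 0.476.
Mass balance: Σ fᵢ·δᵢ = δ_bulk ⇒ f_C·(-32.0) + f_A·(-44.3) = -33.9 − (-15.611) = -18.289
Substitute f_A = 0.476 − f_C:
f_C·(-32.0 − -44.3) = -18.289 − 0.476×(-44.3) = 2.798
f_C = 2.798 / 12.3 = 0.2275

0.227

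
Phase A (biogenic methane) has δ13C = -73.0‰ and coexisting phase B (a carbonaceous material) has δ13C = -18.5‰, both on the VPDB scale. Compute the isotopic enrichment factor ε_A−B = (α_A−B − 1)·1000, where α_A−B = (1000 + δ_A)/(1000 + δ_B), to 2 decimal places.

-55.53‰

α_A−B = (1000 + -73.0) / (1000 + -18.5) = 927.0 / 981.5 = 0.944473
ε_A−B = (0.944473 − 1) × 1000 = -55.527‰
(The approximation ε ≈ δ_A − δ_B would give -54.5‰.)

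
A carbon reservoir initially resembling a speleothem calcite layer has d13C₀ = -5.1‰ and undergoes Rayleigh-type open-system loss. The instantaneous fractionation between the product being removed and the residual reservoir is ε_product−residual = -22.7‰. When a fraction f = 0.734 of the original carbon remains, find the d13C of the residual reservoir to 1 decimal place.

Rayleigh residual: δ_res = (δ₀ + 1000)·f^(α−1) − 1000
α = ε/1000 + 1 = 0.97730, so α − 1 = -0.02270
f^(α−1) = 0.734^(-0.02270) = 1.007045
δ_res = (-5.1 + 1000) × 1.007045 − 1000 = 1001.909 − 1000 = 1.91‰

1.9‰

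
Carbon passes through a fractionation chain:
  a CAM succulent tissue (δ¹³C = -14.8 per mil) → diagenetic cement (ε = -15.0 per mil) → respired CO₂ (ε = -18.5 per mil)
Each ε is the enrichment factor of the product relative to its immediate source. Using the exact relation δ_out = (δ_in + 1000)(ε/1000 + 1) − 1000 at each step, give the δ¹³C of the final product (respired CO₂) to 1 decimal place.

-47.5 per mil

step 1: δ = (-14.80 + 1000)·(-15.0/1000 + 1) − 1000 = -29.58 per mil
step 2: δ = (-29.58 + 1000)·(-18.5/1000 + 1) − 1000 = -47.53 per mil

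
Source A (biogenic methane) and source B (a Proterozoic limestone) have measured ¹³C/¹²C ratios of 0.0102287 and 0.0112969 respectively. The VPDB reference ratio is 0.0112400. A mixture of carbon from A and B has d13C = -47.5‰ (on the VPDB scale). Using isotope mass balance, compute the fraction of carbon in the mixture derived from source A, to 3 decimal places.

δ_A = (0.0102287/0.0112400 − 1)×1000 = (0.910027 − 1)×1000 = -89.973‰
δ_B = (0.0112969/0.0112400 − 1)×1000 = (1.005062 − 1)×1000 = 5.062‰
f_A = (δ_mix − δ_B)/(δ_A − δ_B) = (-47.5 − (5.062))/(-89.973 − (5.062))
f_A = -52.562 / -95.036 = 0.5531

0.553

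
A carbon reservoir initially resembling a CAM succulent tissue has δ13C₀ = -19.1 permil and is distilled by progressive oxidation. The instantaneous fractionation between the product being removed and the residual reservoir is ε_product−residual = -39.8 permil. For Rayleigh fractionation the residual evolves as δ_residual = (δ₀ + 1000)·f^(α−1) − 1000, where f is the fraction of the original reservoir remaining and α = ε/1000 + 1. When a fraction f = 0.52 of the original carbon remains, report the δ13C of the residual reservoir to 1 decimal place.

6.8 permil

Rayleigh residual: δ_res = (δ₀ + 1000)·f^(α−1) − 1000
α = ε/1000 + 1 = 0.96020, so α − 1 = -0.03980
f^(α−1) = 0.52^(-0.03980) = 1.026368
δ_res = (-19.1 + 1000) × 1.026368 − 1000 = 1006.764 − 1000 = 6.76 permil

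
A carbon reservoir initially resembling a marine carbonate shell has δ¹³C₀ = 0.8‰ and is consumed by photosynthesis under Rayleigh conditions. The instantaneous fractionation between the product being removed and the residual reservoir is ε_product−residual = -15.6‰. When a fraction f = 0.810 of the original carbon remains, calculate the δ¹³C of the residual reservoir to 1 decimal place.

4.1‰

Rayleigh residual: δ_res = (δ₀ + 1000)·f^(α−1) − 1000
α = ε/1000 + 1 = 0.98440, so α − 1 = -0.01560
f^(α−1) = 0.810^(-0.01560) = 1.003293
δ_res = (0.8 + 1000) × 1.003293 − 1000 = 1004.095 − 1000 = 4.10‰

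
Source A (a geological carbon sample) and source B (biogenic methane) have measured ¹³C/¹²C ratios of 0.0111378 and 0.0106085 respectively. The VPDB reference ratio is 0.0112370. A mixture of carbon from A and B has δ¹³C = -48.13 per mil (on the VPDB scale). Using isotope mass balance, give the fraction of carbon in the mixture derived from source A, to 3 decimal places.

0.166

δ_A = (0.0111378/0.0112370 − 1)×1000 = (0.991172 − 1)×1000 = -8.828 per mil
δ_B = (0.0106085/0.0112370 − 1)×1000 = (0.944069 − 1)×1000 = -55.931 per mil
f_A = (δ_mix − δ_B)/(δ_A − δ_B) = (-48.13 − (-55.931))/(-8.828 − (-55.931))
f_A = 7.801 / 47.103 = 0.1656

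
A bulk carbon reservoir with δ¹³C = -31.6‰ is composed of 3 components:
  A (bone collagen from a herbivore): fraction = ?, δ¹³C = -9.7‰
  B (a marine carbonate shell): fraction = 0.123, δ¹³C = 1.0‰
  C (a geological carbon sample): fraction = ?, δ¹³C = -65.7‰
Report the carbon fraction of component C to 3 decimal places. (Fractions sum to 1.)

Let f_C and f_A be the unknown fractions; fractions sum to 1 so f_C + f_A = 0.877.
Mass balance: Σ fᵢ·δᵢ = δ_bulk ⇒ f_C·(-65.7) + f_A·(-9.7) = -31.6 − (0.123) = -31.723
Substitute f_A = 0.877 − f_C:
f_C·(-65.7 − -9.7) = -31.723 − 0.877×(-9.7) = -23.216
f_C = -23.216 / -56.0 = 0.4146

0.415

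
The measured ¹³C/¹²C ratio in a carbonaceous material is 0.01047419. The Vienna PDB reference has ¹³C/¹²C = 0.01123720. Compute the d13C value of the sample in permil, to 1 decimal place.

d13C = (R_sample / R_standard − 1) × 1000
R_sample / R_standard = 0.01047419 / 0.01123720 = 0.932100
d13C = (0.932100 − 1) × 1000 = -67.90 permil

-67.9 permil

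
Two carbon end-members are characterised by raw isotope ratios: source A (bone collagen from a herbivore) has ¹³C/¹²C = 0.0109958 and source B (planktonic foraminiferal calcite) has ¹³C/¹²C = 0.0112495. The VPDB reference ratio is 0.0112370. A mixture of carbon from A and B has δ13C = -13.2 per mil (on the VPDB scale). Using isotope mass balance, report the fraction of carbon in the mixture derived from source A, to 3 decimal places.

δ_A = (0.0109958/0.0112370 − 1)×1000 = (0.978535 − 1)×1000 = -21.465 per mil
δ_B = (0.0112495/0.0112370 − 1)×1000 = (1.001112 − 1)×1000 = 1.112 per mil
f_A = (δ_mix − δ_B)/(δ_A − δ_B) = (-13.2 − (1.112))/(-21.465 − (1.112))
f_A = -14.312 / -22.577 = 0.6339

0.634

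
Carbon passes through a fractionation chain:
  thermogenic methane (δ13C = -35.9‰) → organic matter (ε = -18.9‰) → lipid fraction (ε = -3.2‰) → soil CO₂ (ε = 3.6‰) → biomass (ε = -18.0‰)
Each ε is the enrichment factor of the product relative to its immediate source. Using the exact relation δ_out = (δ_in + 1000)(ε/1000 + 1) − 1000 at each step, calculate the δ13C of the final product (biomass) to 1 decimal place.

step 1: δ = (-35.90 + 1000)·(-18.9/1000 + 1) − 1000 = -54.12‰
step 2: δ = (-54.12 + 1000)·(-3.2/1000 + 1) − 1000 = -57.15‰
step 3: δ = (-57.15 + 1000)·(3.6/1000 + 1) − 1000 = -53.75‰
step 4: δ = (-53.75 + 1000)·(-18.0/1000 + 1) − 1000 = -70.79‰

-70.8‰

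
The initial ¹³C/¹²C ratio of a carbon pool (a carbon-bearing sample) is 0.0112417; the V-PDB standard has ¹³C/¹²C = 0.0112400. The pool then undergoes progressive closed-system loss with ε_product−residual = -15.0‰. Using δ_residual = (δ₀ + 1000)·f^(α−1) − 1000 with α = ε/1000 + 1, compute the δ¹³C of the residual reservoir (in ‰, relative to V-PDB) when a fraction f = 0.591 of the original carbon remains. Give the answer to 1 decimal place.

δ₀ = (0.0112417/0.0112400 − 1)×1000 = (1.000151 − 1)×1000 = 0.151‰
α − 1 = ε/1000 = -0.0150
f^(α−1) = 0.591^(-0.0150) = 1.007920
δ_res = (0.151 + 1000) × 1.007920 − 1000 = 1008.073 − 1000 = 8.07‰

8.1‰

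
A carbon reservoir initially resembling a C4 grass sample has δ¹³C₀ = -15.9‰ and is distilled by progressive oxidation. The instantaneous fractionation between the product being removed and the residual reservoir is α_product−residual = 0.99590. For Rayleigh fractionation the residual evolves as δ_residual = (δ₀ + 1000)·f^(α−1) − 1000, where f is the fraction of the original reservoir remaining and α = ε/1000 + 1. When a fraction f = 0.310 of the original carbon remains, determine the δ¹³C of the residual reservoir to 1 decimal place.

-11.2‰

Rayleigh residual: δ_res = (δ₀ + 1000)·f^(α−1) − 1000
α − 1 = -0.00410
f^(α−1) = 0.310^(-0.00410) = 1.004813
δ_res = (-15.9 + 1000) × 1.004813 − 1000 = 988.837 − 1000 = -11.16‰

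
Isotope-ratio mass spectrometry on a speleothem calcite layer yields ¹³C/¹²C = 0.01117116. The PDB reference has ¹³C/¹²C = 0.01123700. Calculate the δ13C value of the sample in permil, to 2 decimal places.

-5.86 permil

δ13C = (R_sample / R_standard − 1) × 1000
R_sample / R_standard = 0.01117116 / 0.01123700 = 0.994141
δ13C = (0.994141 − 1) × 1000 = -5.859 permil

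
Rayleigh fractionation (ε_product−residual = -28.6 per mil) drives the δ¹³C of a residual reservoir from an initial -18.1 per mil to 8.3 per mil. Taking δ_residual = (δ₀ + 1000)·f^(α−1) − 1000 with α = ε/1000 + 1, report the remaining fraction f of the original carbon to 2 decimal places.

α − 1 = ε/1000 = -0.0286
(δ_res + 1000)/(δ₀ + 1000) = (8.3 + 1000)/(-18.1 + 1000) = 1008.3/981.9 = 1.026887
f = 1.026887^(1/-0.0286) = exp(ln(1.026887)/-0.0286) = exp(0.02653/-0.0286)
f = exp(-0.9277) = 0.3955

0.40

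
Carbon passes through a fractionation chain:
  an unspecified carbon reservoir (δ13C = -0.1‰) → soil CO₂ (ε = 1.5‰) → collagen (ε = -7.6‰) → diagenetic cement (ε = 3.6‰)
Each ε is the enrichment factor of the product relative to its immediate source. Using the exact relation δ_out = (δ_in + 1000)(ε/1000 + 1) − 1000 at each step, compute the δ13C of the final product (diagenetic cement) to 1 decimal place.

step 1: δ = (-0.10 + 1000)·(1.5/1000 + 1) − 1000 = 1.40‰
step 2: δ = (1.40 + 1000)·(-7.6/1000 + 1) − 1000 = -6.21‰
step 3: δ = (-6.21 + 1000)·(3.6/1000 + 1) − 1000 = -2.63‰

-2.6‰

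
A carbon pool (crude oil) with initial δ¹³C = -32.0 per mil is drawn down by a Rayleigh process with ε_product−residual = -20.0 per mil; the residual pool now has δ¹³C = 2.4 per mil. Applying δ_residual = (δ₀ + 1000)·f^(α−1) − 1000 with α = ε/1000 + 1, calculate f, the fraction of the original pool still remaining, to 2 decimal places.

0.17

α − 1 = ε/1000 = -0.0200
(δ_res + 1000)/(δ₀ + 1000) = (2.4 + 1000)/(-32.0 + 1000) = 1002.4/968.0 = 1.035537
f = 1.035537^(1/-0.0200) = exp(ln(1.035537)/-0.0200) = exp(0.03492/-0.0200)
f = exp(-1.7460) = 0.1745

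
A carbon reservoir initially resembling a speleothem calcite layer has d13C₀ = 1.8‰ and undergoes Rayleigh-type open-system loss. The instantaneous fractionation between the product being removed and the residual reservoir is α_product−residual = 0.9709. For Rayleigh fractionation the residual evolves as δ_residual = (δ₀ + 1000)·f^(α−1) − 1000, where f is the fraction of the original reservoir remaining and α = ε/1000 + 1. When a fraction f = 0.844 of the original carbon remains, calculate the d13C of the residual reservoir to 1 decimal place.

6.8‰

Rayleigh residual: δ_res = (δ₀ + 1000)·f^(α−1) − 1000
α − 1 = -0.02910
f^(α−1) = 0.844^(-0.02910) = 1.004948
δ_res = (1.8 + 1000) × 1.004948 − 1000 = 1006.757 − 1000 = 6.76‰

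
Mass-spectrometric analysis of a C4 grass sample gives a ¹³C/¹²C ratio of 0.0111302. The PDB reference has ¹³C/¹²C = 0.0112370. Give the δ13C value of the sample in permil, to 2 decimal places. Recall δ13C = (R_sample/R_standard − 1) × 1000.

-9.50 permil

δ13C = (R_sample / R_standard − 1) × 1000
R_sample / R_standard = 0.0111302 / 0.0112370 = 0.990496
δ13C = (0.990496 − 1) × 1000 = -9.504 permil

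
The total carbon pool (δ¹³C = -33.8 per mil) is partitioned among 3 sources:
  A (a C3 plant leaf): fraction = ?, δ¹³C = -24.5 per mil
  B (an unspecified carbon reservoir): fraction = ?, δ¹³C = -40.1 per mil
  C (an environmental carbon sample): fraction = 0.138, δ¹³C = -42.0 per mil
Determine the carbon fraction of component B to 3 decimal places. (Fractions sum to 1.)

Let f_B and f_A be the unknown fractions; fractions sum to 1 so f_B + f_A = 0.862.
Mass balance: Σ fᵢ·δᵢ = δ_bulk ⇒ f_B·(-40.1) + f_A·(-24.5) = -33.8 − (-5.796) = -28.004
Substitute f_A = 0.862 − f_B:
f_B·(-40.1 − -24.5) = -28.004 − 0.862×(-24.5) = -6.885
f_B = -6.885 / -15.6 = 0.4413

0.441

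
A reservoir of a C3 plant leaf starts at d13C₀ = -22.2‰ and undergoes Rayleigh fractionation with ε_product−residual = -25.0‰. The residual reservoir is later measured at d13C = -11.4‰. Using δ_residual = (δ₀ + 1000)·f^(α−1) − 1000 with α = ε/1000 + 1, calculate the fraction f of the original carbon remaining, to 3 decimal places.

0.644

α − 1 = ε/1000 = -0.0250
(δ_res + 1000)/(δ₀ + 1000) = (-11.4 + 1000)/(-22.2 + 1000) = 988.6/977.8 = 1.011045
f = 1.011045^(1/-0.0250) = exp(ln(1.011045)/-0.0250) = exp(0.01098/-0.0250)
f = exp(-0.4394) = 0.6444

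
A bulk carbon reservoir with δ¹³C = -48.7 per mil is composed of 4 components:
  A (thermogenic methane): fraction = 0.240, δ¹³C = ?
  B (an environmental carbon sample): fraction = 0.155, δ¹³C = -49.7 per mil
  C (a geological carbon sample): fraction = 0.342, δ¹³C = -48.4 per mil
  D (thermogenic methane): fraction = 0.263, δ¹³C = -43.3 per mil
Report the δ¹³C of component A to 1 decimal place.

-54.4 per mil

Isotope mass balance: δ_bulk = Σ fᵢ·δᵢ.
-48.7 = 0.240×δ_A + 0.155×(-49.7) + 0.342×(-48.4) + 0.263×(-43.3)
0.240·δ_A = -48.7 − (-35.644) = -13.056
δ_A = -13.056 / 0.240 = -54.40 per mil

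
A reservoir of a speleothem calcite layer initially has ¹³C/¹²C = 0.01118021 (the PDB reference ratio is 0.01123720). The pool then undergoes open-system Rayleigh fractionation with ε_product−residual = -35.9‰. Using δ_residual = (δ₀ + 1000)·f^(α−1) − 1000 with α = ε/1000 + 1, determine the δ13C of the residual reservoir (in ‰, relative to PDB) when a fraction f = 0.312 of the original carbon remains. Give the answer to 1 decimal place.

37.4‰

δ₀ = (0.01118021/0.01123720 − 1)×1000 = (0.994928 − 1)×1000 = -5.072‰
α − 1 = ε/1000 = -0.0359
f^(α−1) = 0.312^(-0.0359) = 1.042701
δ_res = (-5.072 + 1000) × 1.042701 − 1000 = 1037.413 − 1000 = 37.41‰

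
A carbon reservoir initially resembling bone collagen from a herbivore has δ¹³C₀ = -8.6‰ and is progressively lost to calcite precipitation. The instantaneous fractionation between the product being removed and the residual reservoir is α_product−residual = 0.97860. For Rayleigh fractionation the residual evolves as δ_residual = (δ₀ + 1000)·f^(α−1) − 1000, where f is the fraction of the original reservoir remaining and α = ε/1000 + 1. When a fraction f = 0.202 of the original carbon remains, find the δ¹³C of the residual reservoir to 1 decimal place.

25.9‰

Rayleigh residual: δ_res = (δ₀ + 1000)·f^(α−1) − 1000
α − 1 = -0.02140
f^(α−1) = 0.202^(-0.02140) = 1.034822
δ_res = (-8.6 + 1000) × 1.034822 − 1000 = 1025.922 − 1000 = 25.92‰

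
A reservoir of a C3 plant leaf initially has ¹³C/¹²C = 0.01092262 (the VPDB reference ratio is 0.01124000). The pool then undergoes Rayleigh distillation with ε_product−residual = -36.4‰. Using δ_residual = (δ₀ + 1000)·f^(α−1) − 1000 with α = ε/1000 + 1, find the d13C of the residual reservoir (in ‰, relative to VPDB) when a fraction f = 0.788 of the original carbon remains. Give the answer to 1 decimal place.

-19.8‰

δ₀ = (0.01092262/0.01124000 − 1)×1000 = (0.971763 − 1)×1000 = -28.237‰
α − 1 = ε/1000 = -0.0364
f^(α−1) = 0.788^(-0.0364) = 1.008710
δ_res = (-28.237 + 1000) × 1.008710 − 1000 = 980.228 − 1000 = -19.77‰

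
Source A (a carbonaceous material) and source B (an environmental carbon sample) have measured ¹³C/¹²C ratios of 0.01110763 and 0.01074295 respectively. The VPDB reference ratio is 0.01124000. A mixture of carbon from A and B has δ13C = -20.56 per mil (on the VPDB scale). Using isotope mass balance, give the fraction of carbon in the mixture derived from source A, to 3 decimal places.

δ_A = (0.01110763/0.01124000 − 1)×1000 = (0.988223 − 1)×1000 = -11.777 per mil
δ_B = (0.01074295/0.01124000 − 1)×1000 = (0.955778 − 1)×1000 = -44.222 per mil
f_A = (δ_mix − δ_B)/(δ_A − δ_B) = (-20.56 − (-44.222))/(-11.777 − (-44.222))
f_A = 23.662 / 32.445 = 0.7293

0.729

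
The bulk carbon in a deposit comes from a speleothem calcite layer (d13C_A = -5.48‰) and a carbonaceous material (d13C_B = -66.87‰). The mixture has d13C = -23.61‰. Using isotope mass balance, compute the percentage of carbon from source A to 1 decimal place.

70.5%

δ_mix = f_A·δ_A + (1 − f_A)·δ_B  ⇒  f_A = (δ_mix − δ_B)/(δ_A − δ_B)
f_A = (-23.61 − (-66.87)) / (-5.48 − (-66.87))
f_A = 43.26 / 61.39 = 0.7047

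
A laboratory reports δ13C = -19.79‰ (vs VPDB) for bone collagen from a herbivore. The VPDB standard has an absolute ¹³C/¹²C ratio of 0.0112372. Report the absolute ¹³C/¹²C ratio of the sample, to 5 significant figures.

0.011015

R_sample = R_standard × (δ13C/1000 + 1)
R_sample = 0.0112372 × (-19.79/1000 + 1) = 0.0112372 × 0.980210
R_sample = 0.0110148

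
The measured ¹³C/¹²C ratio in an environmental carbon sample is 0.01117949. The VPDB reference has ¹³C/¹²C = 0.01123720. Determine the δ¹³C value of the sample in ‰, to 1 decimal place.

-5.1‰

δ¹³C = (R_sample / R_standard − 1) × 1000
R_sample / R_standard = 0.01117949 / 0.01123720 = 0.994864
δ¹³C = (0.994864 − 1) × 1000 = -5.14‰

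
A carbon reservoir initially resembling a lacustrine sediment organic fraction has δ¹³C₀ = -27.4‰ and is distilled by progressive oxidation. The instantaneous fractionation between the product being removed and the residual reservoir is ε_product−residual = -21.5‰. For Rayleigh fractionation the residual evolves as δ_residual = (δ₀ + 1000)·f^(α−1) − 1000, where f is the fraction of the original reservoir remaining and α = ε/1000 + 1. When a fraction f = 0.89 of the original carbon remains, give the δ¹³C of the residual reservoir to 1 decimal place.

Rayleigh residual: δ_res = (δ₀ + 1000)·f^(α−1) − 1000
α = ε/1000 + 1 = 0.97850, so α − 1 = -0.02150
f^(α−1) = 0.89^(-0.02150) = 1.002509
δ_res = (-27.4 + 1000) × 1.002509 − 1000 = 975.040 − 1000 = -24.96‰

-25.0‰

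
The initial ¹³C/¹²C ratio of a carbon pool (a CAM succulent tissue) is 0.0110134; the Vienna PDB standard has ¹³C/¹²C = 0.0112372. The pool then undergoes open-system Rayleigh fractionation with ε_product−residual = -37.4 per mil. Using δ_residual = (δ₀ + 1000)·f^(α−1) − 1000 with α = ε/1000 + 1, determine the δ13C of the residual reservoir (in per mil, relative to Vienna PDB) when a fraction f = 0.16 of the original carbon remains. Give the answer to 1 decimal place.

δ₀ = (0.0110134/0.0112372 − 1)×1000 = (0.980084 − 1)×1000 = -19.916 per mil
α − 1 = ε/1000 = -0.0374
f^(α−1) = 0.16^(-0.0374) = 1.070942
δ_res = (-19.916 + 1000) × 1.070942 − 1000 = 1049.613 − 1000 = 49.61 per mil

49.6 per mil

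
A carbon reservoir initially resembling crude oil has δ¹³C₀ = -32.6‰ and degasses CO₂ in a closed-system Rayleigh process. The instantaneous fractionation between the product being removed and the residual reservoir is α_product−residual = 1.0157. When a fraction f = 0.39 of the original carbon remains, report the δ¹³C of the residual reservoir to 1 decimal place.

-46.8‰

Rayleigh residual: δ_res = (δ₀ + 1000)·f^(α−1) − 1000
α − 1 = 0.01570
f^(α−1) = 0.39^(0.01570) = 0.985325
δ_res = (-32.6 + 1000) × 0.985325 − 1000 = 953.204 − 1000 = -46.80‰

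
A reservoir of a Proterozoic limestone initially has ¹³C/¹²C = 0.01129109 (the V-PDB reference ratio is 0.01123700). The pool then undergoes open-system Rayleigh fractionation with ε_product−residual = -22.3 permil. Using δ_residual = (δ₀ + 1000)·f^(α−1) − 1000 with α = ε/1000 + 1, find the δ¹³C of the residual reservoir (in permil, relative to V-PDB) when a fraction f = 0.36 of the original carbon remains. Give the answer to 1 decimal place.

28.0 permil

δ₀ = (0.01129109/0.01123700 − 1)×1000 = (1.004814 − 1)×1000 = 4.814 permil
α − 1 = ε/1000 = -0.0223
f^(α−1) = 0.36^(-0.0223) = 1.023044
δ_res = (4.814 + 1000) × 1.023044 − 1000 = 1027.969 − 1000 = 27.97 permil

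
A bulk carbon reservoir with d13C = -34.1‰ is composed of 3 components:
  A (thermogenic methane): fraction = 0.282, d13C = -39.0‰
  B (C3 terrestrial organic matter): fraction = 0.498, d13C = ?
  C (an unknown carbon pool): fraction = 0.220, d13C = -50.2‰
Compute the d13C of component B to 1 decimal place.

Isotope mass balance: δ_bulk = Σ fᵢ·δᵢ.
-34.1 = 0.282×(-39.0) + 0.498×δ_B + 0.220×(-50.2)
0.498·δ_B = -34.1 − (-22.042) = -12.058
δ_B = -12.058 / 0.498 = -24.21‰

-24.2‰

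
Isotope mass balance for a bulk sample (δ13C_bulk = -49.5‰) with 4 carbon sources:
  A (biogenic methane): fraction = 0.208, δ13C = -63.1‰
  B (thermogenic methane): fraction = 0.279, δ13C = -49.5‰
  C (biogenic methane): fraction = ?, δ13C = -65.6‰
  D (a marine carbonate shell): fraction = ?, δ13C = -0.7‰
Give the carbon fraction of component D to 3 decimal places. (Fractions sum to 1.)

Let f_D and f_C be the unknown fractions; fractions sum to 1 so f_D + f_C = 0.513.
Mass balance: Σ fᵢ·δᵢ = δ_bulk ⇒ f_D·(-0.7) + f_C·(-65.6) = -49.5 − (-26.935) = -22.565
Substitute f_C = 0.513 − f_D:
f_D·(-0.7 − -65.6) = -22.565 − 0.513×(-65.6) = 11.088
f_D = 11.088 / 64.9 = 0.1708

0.171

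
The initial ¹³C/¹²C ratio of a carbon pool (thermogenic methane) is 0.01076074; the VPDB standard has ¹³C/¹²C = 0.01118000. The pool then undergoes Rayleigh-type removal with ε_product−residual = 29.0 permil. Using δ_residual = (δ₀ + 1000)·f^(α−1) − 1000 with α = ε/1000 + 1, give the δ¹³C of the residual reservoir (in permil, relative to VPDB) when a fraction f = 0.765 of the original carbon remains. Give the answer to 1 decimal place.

-44.9 permil

δ₀ = (0.01076074/0.01118000 − 1)×1000 = (0.962499 − 1)×1000 = -37.501 permil
α − 1 = ε/1000 = 0.0290
f^(α−1) = 0.765^(0.0290) = 0.992262
δ_res = (-37.501 + 1000) × 0.992262 − 1000 = 955.051 − 1000 = -44.95 permil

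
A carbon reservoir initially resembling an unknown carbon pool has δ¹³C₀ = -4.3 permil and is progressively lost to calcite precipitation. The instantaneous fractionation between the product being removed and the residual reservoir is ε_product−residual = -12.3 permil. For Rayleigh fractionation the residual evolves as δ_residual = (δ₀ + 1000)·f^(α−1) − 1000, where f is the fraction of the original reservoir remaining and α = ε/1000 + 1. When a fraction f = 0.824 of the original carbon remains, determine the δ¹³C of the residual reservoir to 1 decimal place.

-1.9 permil

Rayleigh residual: δ_res = (δ₀ + 1000)·f^(α−1) − 1000
α = ε/1000 + 1 = 0.98770, so α − 1 = -0.01230
f^(α−1) = 0.824^(-0.01230) = 1.002384
δ_res = (-4.3 + 1000) × 1.002384 − 1000 = 998.074 − 1000 = -1.93 permil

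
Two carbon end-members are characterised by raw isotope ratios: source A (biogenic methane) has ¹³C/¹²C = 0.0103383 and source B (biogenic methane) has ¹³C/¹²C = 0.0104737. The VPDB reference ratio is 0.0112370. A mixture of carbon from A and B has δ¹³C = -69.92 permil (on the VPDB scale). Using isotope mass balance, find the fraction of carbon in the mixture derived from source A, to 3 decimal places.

0.165

δ_A = (0.0103383/0.0112370 − 1)×1000 = (0.920023 − 1)×1000 = -79.977 permil
δ_B = (0.0104737/0.0112370 − 1)×1000 = (0.932073 − 1)×1000 = -67.927 permil
f_A = (δ_mix − δ_B)/(δ_A − δ_B) = (-69.92 − (-67.927))/(-79.977 − (-67.927))
f_A = -1.993 / -12.049 = 0.1654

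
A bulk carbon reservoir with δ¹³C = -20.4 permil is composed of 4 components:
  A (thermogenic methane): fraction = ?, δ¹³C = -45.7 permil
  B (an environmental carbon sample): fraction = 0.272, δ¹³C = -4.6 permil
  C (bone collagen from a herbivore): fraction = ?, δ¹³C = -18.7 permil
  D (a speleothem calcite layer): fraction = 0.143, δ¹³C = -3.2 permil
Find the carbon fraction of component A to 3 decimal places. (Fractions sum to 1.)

Let f_A and f_C be the unknown fractions; fractions sum to 1 so f_A + f_C = 0.585.
Mass balance: Σ fᵢ·δᵢ = δ_bulk ⇒ f_A·(-45.7) + f_C·(-18.7) = -20.4 − (-1.709) = -18.691
Substitute f_C = 0.585 − f_A:
f_A·(-45.7 − -18.7) = -18.691 − 0.585×(-18.7) = -7.752
f_A = -7.752 / -27.0 = 0.2871

0.287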